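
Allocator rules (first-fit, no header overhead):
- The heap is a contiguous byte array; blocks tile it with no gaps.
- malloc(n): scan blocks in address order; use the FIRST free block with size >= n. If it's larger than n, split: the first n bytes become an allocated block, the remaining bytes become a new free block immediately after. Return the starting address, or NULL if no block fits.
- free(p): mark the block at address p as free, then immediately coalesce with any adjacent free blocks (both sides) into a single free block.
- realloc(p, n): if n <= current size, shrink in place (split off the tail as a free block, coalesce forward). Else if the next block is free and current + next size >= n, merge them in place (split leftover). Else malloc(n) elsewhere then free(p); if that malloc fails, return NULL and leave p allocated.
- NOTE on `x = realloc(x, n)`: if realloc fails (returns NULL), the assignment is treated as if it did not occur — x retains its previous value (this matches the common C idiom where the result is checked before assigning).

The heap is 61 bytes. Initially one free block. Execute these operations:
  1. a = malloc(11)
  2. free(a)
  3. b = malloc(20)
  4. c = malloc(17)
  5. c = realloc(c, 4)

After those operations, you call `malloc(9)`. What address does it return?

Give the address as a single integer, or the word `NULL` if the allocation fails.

Op 1: a = malloc(11) -> a = 0; heap: [0-10 ALLOC][11-60 FREE]
Op 2: free(a) -> (freed a); heap: [0-60 FREE]
Op 3: b = malloc(20) -> b = 0; heap: [0-19 ALLOC][20-60 FREE]
Op 4: c = malloc(17) -> c = 20; heap: [0-19 ALLOC][20-36 ALLOC][37-60 FREE]
Op 5: c = realloc(c, 4) -> c = 20; heap: [0-19 ALLOC][20-23 ALLOC][24-60 FREE]
malloc(9): first-fit scan over [0-19 ALLOC][20-23 ALLOC][24-60 FREE] -> 24

Answer: 24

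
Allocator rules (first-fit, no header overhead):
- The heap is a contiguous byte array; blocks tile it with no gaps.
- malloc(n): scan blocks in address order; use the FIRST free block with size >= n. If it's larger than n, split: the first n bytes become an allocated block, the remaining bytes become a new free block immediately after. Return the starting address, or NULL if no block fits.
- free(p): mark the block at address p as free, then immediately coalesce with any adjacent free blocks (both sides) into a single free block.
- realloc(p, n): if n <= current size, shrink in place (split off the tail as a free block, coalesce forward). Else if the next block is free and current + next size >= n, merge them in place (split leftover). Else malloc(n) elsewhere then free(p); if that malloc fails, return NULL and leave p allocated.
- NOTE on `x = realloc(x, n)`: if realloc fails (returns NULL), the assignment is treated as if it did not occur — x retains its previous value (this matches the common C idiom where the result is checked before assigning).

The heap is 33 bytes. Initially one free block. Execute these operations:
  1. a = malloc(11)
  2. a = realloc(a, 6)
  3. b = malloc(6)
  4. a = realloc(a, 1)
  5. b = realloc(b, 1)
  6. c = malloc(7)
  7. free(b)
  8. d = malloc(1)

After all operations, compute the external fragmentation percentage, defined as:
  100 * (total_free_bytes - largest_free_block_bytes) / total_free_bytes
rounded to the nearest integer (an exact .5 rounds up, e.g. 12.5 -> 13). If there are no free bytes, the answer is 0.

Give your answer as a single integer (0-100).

Answer: 21

Derivation:
Op 1: a = malloc(11) -> a = 0; heap: [0-10 ALLOC][11-32 FREE]
Op 2: a = realloc(a, 6) -> a = 0; heap: [0-5 ALLOC][6-32 FREE]
Op 3: b = malloc(6) -> b = 6; heap: [0-5 ALLOC][6-11 ALLOC][12-32 FREE]
Op 4: a = realloc(a, 1) -> a = 0; heap: [0-0 ALLOC][1-5 FREE][6-11 ALLOC][12-32 FREE]
Op 5: b = realloc(b, 1) -> b = 6; heap: [0-0 ALLOC][1-5 FREE][6-6 ALLOC][7-32 FREE]
Op 6: c = malloc(7) -> c = 7; heap: [0-0 ALLOC][1-5 FREE][6-6 ALLOC][7-13 ALLOC][14-32 FREE]
Op 7: free(b) -> (freed b); heap: [0-0 ALLOC][1-6 FREE][7-13 ALLOC][14-32 FREE]
Op 8: d = malloc(1) -> d = 1; heap: [0-0 ALLOC][1-1 ALLOC][2-6 FREE][7-13 ALLOC][14-32 FREE]
Free blocks: [5 19] total_free=24 largest=19 -> 100*(24-19)/24 = 500/24 ≈ 20.833 -> rounds to 21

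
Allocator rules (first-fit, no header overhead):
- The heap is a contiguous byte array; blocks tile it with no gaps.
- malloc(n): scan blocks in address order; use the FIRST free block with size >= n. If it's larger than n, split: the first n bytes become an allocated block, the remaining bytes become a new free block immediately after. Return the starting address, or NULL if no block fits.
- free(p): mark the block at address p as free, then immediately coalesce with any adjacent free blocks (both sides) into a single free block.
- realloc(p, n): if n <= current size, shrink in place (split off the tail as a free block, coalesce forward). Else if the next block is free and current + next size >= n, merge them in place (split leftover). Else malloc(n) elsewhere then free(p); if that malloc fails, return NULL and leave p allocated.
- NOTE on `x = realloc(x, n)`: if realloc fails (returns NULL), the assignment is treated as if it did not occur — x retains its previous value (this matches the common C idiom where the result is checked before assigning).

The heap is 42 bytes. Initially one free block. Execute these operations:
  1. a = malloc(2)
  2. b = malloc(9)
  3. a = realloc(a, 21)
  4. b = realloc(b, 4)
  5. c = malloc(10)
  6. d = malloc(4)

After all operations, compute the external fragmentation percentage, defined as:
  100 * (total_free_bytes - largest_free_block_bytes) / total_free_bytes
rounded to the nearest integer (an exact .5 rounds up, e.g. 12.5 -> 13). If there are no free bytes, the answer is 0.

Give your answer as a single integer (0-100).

Op 1: a = malloc(2) -> a = 0; heap: [0-1 ALLOC][2-41 FREE]
Op 2: b = malloc(9) -> b = 2; heap: [0-1 ALLOC][2-10 ALLOC][11-41 FREE]
Op 3: a = realloc(a, 21) -> a = 11; heap: [0-1 FREE][2-10 ALLOC][11-31 ALLOC][32-41 FREE]
Op 4: b = realloc(b, 4) -> b = 2; heap: [0-1 FREE][2-5 ALLOC][6-10 FREE][11-31 ALLOC][32-41 FREE]
Op 5: c = malloc(10) -> c = 32; heap: [0-1 FREE][2-5 ALLOC][6-10 FREE][11-31 ALLOC][32-41 ALLOC]
Op 6: d = malloc(4) -> d = 6; heap: [0-1 FREE][2-5 ALLOC][6-9 ALLOC][10-10 FREE][11-31 ALLOC][32-41 ALLOC]
Free blocks: [2 1] total_free=3 largest=2 -> 100*(3-2)/3 = 100/3 ≈ 33.333 -> rounds to 33

Answer: 33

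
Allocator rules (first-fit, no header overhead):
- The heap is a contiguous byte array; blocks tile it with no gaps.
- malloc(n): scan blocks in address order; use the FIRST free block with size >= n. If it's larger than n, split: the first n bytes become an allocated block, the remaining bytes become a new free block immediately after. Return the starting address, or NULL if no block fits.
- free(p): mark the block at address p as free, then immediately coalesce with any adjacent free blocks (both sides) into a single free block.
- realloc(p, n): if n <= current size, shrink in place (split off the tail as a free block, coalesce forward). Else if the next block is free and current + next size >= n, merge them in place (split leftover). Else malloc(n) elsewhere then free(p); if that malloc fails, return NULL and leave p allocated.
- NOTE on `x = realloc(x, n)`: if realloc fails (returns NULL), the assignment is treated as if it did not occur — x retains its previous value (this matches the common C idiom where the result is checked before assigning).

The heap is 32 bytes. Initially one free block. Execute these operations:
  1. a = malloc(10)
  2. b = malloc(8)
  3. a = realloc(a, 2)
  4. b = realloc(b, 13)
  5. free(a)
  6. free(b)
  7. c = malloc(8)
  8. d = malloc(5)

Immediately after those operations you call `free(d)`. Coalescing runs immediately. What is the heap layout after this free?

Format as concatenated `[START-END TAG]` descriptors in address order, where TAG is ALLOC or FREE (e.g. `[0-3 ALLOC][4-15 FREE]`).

Op 1: a = malloc(10) -> a = 0; heap: [0-9 ALLOC][10-31 FREE]
Op 2: b = malloc(8) -> b = 10; heap: [0-9 ALLOC][10-17 ALLOC][18-31 FREE]
Op 3: a = realloc(a, 2) -> a = 0; heap: [0-1 ALLOC][2-9 FREE][10-17 ALLOC][18-31 FREE]
Op 4: b = realloc(b, 13) -> b = 10; heap: [0-1 ALLOC][2-9 FREE][10-22 ALLOC][23-31 FREE]
Op 5: free(a) -> (freed a); heap: [0-9 FREE][10-22 ALLOC][23-31 FREE]
Op 6: free(b) -> (freed b); heap: [0-31 FREE]
Op 7: c = malloc(8) -> c = 0; heap: [0-7 ALLOC][8-31 FREE]
Op 8: d = malloc(5) -> d = 8; heap: [0-7 ALLOC][8-12 ALLOC][13-31 FREE]
free(d): d = 8 -> block [8-12 ALLOC]; mark free, coalesce with adjacent free neighbors -> [0-7 ALLOC][8-31 FREE]

Answer: [0-7 ALLOC][8-31 FREE]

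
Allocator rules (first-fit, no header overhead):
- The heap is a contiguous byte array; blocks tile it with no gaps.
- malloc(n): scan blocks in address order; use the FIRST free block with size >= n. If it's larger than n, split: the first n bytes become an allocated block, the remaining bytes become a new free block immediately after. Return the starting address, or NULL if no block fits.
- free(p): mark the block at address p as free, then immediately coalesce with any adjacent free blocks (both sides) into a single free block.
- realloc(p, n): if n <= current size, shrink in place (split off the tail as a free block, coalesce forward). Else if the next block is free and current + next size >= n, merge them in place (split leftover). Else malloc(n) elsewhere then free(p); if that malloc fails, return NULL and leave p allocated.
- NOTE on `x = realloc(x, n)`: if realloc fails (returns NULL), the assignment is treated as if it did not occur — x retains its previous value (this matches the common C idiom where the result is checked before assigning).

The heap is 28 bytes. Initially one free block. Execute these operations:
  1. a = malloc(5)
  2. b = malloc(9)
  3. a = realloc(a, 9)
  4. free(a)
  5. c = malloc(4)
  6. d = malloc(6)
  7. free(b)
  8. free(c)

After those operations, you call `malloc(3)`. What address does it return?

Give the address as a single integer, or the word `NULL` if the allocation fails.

Op 1: a = malloc(5) -> a = 0; heap: [0-4 ALLOC][5-27 FREE]
Op 2: b = malloc(9) -> b = 5; heap: [0-4 ALLOC][5-13 ALLOC][14-27 FREE]
Op 3: a = realloc(a, 9) -> a = 14; heap: [0-4 FREE][5-13 ALLOC][14-22 ALLOC][23-27 FREE]
Op 4: free(a) -> (freed a); heap: [0-4 FREE][5-13 ALLOC][14-27 FREE]
Op 5: c = malloc(4) -> c = 0; heap: [0-3 ALLOC][4-4 FREE][5-13 ALLOC][14-27 FREE]
Op 6: d = malloc(6) -> d = 14; heap: [0-3 ALLOC][4-4 FREE][5-13 ALLOC][14-19 ALLOC][20-27 FREE]
Op 7: free(b) -> (freed b); heap: [0-3 ALLOC][4-13 FREE][14-19 ALLOC][20-27 FREE]
Op 8: free(c) -> (freed c); heap: [0-13 FREE][14-19 ALLOC][20-27 FREE]
malloc(3): first-fit scan over [0-13 FREE][14-19 ALLOC][20-27 FREE] -> 0

Answer: 0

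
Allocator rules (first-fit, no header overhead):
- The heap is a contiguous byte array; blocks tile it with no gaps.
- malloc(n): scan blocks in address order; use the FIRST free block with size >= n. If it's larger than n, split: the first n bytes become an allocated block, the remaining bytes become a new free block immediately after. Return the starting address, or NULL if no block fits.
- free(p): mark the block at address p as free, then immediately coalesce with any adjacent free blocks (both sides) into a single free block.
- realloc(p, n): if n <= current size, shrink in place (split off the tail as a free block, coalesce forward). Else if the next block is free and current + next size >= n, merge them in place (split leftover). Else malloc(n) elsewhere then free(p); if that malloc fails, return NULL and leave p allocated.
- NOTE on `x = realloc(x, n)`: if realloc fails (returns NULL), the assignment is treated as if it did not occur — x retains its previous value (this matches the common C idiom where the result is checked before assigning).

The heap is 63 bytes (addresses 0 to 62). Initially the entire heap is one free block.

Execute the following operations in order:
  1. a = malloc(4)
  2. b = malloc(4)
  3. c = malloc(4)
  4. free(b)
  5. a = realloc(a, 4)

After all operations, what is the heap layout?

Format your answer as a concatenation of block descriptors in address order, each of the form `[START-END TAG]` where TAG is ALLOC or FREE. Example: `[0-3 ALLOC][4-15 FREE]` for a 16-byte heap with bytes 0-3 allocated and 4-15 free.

Answer: [0-3 ALLOC][4-7 FREE][8-11 ALLOC][12-62 FREE]

Derivation:
Op 1: a = malloc(4) -> a = 0; heap: [0-3 ALLOC][4-62 FREE]
Op 2: b = malloc(4) -> b = 4; heap: [0-3 ALLOC][4-7 ALLOC][8-62 FREE]
Op 3: c = malloc(4) -> c = 8; heap: [0-3 ALLOC][4-7 ALLOC][8-11 ALLOC][12-62 FREE]
Op 4: free(b) -> (freed b); heap: [0-3 ALLOC][4-7 FREE][8-11 ALLOC][12-62 FREE]
Op 5: a = realloc(a, 4) -> a = 0; heap: [0-3 ALLOC][4-7 FREE][8-11 ALLOC][12-62 FREE]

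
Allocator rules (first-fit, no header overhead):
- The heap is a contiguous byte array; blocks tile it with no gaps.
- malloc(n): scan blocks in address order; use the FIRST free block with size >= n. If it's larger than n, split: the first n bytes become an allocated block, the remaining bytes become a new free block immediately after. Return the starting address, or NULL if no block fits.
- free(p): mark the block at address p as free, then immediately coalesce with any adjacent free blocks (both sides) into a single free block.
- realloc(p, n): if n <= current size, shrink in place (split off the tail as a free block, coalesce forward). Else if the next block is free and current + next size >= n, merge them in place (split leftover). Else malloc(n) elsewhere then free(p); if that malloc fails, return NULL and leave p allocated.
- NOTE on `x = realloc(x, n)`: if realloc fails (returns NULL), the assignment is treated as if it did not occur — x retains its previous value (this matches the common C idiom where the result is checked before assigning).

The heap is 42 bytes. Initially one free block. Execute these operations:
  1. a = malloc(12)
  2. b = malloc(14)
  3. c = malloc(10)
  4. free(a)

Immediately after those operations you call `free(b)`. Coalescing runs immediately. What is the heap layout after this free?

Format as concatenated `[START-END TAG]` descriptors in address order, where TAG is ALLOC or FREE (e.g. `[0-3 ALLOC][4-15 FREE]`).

Answer: [0-25 FREE][26-35 ALLOC][36-41 FREE]

Derivation:
Op 1: a = malloc(12) -> a = 0; heap: [0-11 ALLOC][12-41 FREE]
Op 2: b = malloc(14) -> b = 12; heap: [0-11 ALLOC][12-25 ALLOC][26-41 FREE]
Op 3: c = malloc(10) -> c = 26; heap: [0-11 ALLOC][12-25 ALLOC][26-35 ALLOC][36-41 FREE]
Op 4: free(a) -> (freed a); heap: [0-11 FREE][12-25 ALLOC][26-35 ALLOC][36-41 FREE]
free(b): b = 12 -> block [12-25 ALLOC]; mark free, coalesce with adjacent free neighbors -> [0-25 FREE][26-35 ALLOC][36-41 FREE]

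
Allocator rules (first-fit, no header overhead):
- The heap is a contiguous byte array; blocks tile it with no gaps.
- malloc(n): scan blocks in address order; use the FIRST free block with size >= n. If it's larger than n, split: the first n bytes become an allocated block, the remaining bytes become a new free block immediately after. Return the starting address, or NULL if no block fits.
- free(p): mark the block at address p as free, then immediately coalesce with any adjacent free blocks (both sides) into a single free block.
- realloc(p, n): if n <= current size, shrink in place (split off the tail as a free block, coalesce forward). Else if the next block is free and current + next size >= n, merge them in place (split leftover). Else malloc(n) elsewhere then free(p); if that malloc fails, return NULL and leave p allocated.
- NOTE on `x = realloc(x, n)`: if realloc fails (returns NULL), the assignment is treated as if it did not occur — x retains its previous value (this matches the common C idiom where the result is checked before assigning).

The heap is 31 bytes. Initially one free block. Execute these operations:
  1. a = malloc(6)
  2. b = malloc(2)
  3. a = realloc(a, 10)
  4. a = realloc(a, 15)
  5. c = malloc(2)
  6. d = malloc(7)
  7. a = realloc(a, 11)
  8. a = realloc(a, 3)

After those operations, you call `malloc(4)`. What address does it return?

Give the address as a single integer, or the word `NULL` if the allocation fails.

Answer: 2

Derivation:
Op 1: a = malloc(6) -> a = 0; heap: [0-5 ALLOC][6-30 FREE]
Op 2: b = malloc(2) -> b = 6; heap: [0-5 ALLOC][6-7 ALLOC][8-30 FREE]
Op 3: a = realloc(a, 10) -> a = 8; heap: [0-5 FREE][6-7 ALLOC][8-17 ALLOC][18-30 FREE]
Op 4: a = realloc(a, 15) -> a = 8; heap: [0-5 FREE][6-7 ALLOC][8-22 ALLOC][23-30 FREE]
Op 5: c = malloc(2) -> c = 0; heap: [0-1 ALLOC][2-5 FREE][6-7 ALLOC][8-22 ALLOC][23-30 FREE]
Op 6: d = malloc(7) -> d = 23; heap: [0-1 ALLOC][2-5 FREE][6-7 ALLOC][8-22 ALLOC][23-29 ALLOC][30-30 FREE]
Op 7: a = realloc(a, 11) -> a = 8; heap: [0-1 ALLOC][2-5 FREE][6-7 ALLOC][8-18 ALLOC][19-22 FREE][23-29 ALLOC][30-30 FREE]
Op 8: a = realloc(a, 3) -> a = 8; heap: [0-1 ALLOC][2-5 FREE][6-7 ALLOC][8-10 ALLOC][11-22 FREE][23-29 ALLOC][30-30 FREE]
malloc(4): first-fit scan over [0-1 ALLOC][2-5 FREE][6-7 ALLOC][8-10 ALLOC][11-22 FREE][23-29 ALLOC][30-30 FREE] -> 2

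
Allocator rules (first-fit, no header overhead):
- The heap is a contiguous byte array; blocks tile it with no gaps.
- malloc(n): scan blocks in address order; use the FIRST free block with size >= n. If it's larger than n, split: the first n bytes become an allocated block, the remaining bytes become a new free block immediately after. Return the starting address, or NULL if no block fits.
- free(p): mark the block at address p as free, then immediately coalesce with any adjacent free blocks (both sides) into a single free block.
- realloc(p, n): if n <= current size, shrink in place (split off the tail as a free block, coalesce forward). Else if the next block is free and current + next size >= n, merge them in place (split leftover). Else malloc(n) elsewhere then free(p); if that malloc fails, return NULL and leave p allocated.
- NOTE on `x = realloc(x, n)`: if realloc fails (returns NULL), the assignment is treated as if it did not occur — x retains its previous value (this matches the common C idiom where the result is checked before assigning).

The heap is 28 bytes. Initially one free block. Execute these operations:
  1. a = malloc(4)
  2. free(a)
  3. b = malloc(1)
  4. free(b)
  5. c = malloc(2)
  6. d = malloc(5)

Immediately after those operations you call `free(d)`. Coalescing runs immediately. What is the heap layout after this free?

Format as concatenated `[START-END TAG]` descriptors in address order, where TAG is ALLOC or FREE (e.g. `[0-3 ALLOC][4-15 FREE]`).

Op 1: a = malloc(4) -> a = 0; heap: [0-3 ALLOC][4-27 FREE]
Op 2: free(a) -> (freed a); heap: [0-27 FREE]
Op 3: b = malloc(1) -> b = 0; heap: [0-0 ALLOC][1-27 FREE]
Op 4: free(b) -> (freed b); heap: [0-27 FREE]
Op 5: c = malloc(2) -> c = 0; heap: [0-1 ALLOC][2-27 FREE]
Op 6: d = malloc(5) -> d = 2; heap: [0-1 ALLOC][2-6 ALLOC][7-27 FREE]
free(d): d = 2 -> block [2-6 ALLOC]; mark free, coalesce with adjacent free neighbors -> [0-1 ALLOC][2-27 FREE]

Answer: [0-1 ALLOC][2-27 FREE]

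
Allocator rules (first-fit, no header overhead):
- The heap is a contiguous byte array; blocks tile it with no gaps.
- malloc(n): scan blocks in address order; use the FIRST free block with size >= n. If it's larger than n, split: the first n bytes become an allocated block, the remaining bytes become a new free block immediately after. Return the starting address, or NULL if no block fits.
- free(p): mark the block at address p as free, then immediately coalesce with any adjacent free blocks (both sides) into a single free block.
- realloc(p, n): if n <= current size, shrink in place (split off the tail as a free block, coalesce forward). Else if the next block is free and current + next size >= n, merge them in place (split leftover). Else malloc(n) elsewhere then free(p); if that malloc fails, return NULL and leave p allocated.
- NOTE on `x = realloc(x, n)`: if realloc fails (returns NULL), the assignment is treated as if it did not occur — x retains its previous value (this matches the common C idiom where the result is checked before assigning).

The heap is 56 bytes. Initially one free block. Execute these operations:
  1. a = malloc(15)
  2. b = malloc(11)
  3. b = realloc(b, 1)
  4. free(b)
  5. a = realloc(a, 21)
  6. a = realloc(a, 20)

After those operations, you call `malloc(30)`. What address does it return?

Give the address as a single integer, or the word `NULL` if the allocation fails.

Op 1: a = malloc(15) -> a = 0; heap: [0-14 ALLOC][15-55 FREE]
Op 2: b = malloc(11) -> b = 15; heap: [0-14 ALLOC][15-25 ALLOC][26-55 FREE]
Op 3: b = realloc(b, 1) -> b = 15; heap: [0-14 ALLOC][15-15 ALLOC][16-55 FREE]
Op 4: free(b) -> (freed b); heap: [0-14 ALLOC][15-55 FREE]
Op 5: a = realloc(a, 21) -> a = 0; heap: [0-20 ALLOC][21-55 FREE]
Op 6: a = realloc(a, 20) -> a = 0; heap: [0-19 ALLOC][20-55 FREE]
malloc(30): first-fit scan over [0-19 ALLOC][20-55 FREE] -> 20

Answer: 20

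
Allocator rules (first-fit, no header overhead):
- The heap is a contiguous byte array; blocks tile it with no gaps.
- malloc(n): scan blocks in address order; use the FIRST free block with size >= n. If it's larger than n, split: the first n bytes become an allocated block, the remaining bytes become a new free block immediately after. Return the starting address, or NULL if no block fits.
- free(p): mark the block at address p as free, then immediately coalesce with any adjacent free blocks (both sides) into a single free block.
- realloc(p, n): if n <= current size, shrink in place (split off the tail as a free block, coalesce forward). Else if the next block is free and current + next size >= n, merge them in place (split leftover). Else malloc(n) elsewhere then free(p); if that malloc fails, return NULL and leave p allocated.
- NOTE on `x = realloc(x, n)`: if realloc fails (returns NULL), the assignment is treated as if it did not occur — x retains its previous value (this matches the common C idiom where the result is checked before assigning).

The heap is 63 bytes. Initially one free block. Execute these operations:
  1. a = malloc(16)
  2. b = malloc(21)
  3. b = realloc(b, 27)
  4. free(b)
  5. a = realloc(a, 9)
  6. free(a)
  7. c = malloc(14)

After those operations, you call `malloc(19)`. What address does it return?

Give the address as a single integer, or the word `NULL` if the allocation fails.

Answer: 14

Derivation:
Op 1: a = malloc(16) -> a = 0; heap: [0-15 ALLOC][16-62 FREE]
Op 2: b = malloc(21) -> b = 16; heap: [0-15 ALLOC][16-36 ALLOC][37-62 FREE]
Op 3: b = realloc(b, 27) -> b = 16; heap: [0-15 ALLOC][16-42 ALLOC][43-62 FREE]
Op 4: free(b) -> (freed b); heap: [0-15 ALLOC][16-62 FREE]
Op 5: a = realloc(a, 9) -> a = 0; heap: [0-8 ALLOC][9-62 FREE]
Op 6: free(a) -> (freed a); heap: [0-62 FREE]
Op 7: c = malloc(14) -> c = 0; heap: [0-13 ALLOC][14-62 FREE]
malloc(19): first-fit scan over [0-13 ALLOC][14-62 FREE] -> 14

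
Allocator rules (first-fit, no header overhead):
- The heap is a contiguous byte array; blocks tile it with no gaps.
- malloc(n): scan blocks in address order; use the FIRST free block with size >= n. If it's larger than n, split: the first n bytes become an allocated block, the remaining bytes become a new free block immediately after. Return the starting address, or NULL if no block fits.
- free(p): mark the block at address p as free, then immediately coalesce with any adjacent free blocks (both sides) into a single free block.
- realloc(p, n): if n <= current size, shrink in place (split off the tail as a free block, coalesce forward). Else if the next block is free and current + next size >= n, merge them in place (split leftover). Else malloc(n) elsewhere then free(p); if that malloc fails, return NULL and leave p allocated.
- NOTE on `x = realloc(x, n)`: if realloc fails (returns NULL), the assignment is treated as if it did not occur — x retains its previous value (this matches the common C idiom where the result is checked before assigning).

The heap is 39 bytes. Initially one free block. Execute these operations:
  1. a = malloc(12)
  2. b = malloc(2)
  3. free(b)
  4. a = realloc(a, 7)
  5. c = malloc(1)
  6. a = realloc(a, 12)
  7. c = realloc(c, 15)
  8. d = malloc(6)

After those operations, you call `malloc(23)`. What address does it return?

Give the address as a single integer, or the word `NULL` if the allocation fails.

Op 1: a = malloc(12) -> a = 0; heap: [0-11 ALLOC][12-38 FREE]
Op 2: b = malloc(2) -> b = 12; heap: [0-11 ALLOC][12-13 ALLOC][14-38 FREE]
Op 3: free(b) -> (freed b); heap: [0-11 ALLOC][12-38 FREE]
Op 4: a = realloc(a, 7) -> a = 0; heap: [0-6 ALLOC][7-38 FREE]
Op 5: c = malloc(1) -> c = 7; heap: [0-6 ALLOC][7-7 ALLOC][8-38 FREE]
Op 6: a = realloc(a, 12) -> a = 8; heap: [0-6 FREE][7-7 ALLOC][8-19 ALLOC][20-38 FREE]
Op 7: c = realloc(c, 15) -> c = 20; heap: [0-7 FREE][8-19 ALLOC][20-34 ALLOC][35-38 FREE]
Op 8: d = malloc(6) -> d = 0; heap: [0-5 ALLOC][6-7 FREE][8-19 ALLOC][20-34 ALLOC][35-38 FREE]
malloc(23): first-fit scan over [0-5 ALLOC][6-7 FREE][8-19 ALLOC][20-34 ALLOC][35-38 FREE] -> NULL

Answer: NULL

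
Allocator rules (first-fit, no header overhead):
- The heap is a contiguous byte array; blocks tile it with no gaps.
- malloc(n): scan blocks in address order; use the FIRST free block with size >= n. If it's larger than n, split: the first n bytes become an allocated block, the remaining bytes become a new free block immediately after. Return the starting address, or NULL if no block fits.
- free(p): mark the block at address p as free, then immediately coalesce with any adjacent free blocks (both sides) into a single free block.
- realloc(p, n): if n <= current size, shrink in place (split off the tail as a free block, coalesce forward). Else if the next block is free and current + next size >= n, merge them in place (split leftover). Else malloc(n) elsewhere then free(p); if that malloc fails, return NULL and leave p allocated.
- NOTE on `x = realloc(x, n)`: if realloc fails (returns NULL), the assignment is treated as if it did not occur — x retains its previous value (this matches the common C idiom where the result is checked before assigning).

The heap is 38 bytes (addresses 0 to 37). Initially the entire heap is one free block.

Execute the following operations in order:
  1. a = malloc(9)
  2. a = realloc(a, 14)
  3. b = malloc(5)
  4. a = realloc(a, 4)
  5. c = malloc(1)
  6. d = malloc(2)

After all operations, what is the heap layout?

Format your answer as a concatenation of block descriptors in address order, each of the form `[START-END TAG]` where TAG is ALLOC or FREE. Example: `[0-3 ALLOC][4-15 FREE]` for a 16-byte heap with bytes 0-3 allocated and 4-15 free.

Op 1: a = malloc(9) -> a = 0; heap: [0-8 ALLOC][9-37 FREE]
Op 2: a = realloc(a, 14) -> a = 0; heap: [0-13 ALLOC][14-37 FREE]
Op 3: b = malloc(5) -> b = 14; heap: [0-13 ALLOC][14-18 ALLOC][19-37 FREE]
Op 4: a = realloc(a, 4) -> a = 0; heap: [0-3 ALLOC][4-13 FREE][14-18 ALLOC][19-37 FREE]
Op 5: c = malloc(1) -> c = 4; heap: [0-3 ALLOC][4-4 ALLOC][5-13 FREE][14-18 ALLOC][19-37 FREE]
Op 6: d = malloc(2) -> d = 5; heap: [0-3 ALLOC][4-4 ALLOC][5-6 ALLOC][7-13 FREE][14-18 ALLOC][19-37 FREE]

Answer: [0-3 ALLOC][4-4 ALLOC][5-6 ALLOC][7-13 FREE][14-18 ALLOC][19-37 FREE]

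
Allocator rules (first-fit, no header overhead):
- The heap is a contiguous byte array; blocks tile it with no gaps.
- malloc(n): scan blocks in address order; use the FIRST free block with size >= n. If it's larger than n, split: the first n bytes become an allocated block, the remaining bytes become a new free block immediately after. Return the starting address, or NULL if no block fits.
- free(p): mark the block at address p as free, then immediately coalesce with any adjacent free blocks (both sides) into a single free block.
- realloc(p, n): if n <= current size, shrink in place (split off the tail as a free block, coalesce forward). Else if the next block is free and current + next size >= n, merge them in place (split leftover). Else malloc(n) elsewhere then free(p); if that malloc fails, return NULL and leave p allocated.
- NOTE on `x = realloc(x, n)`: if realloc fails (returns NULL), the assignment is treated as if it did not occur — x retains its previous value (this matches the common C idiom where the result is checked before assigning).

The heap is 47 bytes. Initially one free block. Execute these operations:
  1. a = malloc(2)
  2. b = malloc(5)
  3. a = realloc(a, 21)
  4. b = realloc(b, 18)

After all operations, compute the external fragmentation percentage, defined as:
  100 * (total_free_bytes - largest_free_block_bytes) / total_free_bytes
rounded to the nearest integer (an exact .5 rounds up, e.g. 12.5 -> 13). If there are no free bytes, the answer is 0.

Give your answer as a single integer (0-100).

Op 1: a = malloc(2) -> a = 0; heap: [0-1 ALLOC][2-46 FREE]
Op 2: b = malloc(5) -> b = 2; heap: [0-1 ALLOC][2-6 ALLOC][7-46 FREE]
Op 3: a = realloc(a, 21) -> a = 7; heap: [0-1 FREE][2-6 ALLOC][7-27 ALLOC][28-46 FREE]
Op 4: b = realloc(b, 18) -> b = 28; heap: [0-6 FREE][7-27 ALLOC][28-45 ALLOC][46-46 FREE]
Free blocks: [7 1] total_free=8 largest=7 -> 100*(8-7)/8 = 100/8 = 12.5 -> rounds to 13

Answer: 13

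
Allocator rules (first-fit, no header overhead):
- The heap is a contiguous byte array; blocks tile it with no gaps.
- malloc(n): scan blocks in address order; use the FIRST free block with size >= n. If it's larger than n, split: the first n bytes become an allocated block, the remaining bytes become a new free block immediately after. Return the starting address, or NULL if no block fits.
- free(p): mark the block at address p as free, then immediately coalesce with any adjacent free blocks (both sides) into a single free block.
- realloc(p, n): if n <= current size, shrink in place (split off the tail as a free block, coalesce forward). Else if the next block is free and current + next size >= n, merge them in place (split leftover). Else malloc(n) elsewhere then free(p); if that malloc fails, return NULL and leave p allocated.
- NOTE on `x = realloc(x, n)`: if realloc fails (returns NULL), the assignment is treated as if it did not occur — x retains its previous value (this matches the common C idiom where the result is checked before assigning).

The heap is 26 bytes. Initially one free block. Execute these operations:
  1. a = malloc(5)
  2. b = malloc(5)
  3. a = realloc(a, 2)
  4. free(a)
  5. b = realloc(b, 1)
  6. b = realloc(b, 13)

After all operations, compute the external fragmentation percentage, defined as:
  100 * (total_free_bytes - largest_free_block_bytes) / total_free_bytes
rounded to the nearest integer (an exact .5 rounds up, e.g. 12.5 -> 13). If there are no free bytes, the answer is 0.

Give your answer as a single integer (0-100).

Op 1: a = malloc(5) -> a = 0; heap: [0-4 ALLOC][5-25 FREE]
Op 2: b = malloc(5) -> b = 5; heap: [0-4 ALLOC][5-9 ALLOC][10-25 FREE]
Op 3: a = realloc(a, 2) -> a = 0; heap: [0-1 ALLOC][2-4 FREE][5-9 ALLOC][10-25 FREE]
Op 4: free(a) -> (freed a); heap: [0-4 FREE][5-9 ALLOC][10-25 FREE]
Op 5: b = realloc(b, 1) -> b = 5; heap: [0-4 FREE][5-5 ALLOC][6-25 FREE]
Op 6: b = realloc(b, 13) -> b = 5; heap: [0-4 FREE][5-17 ALLOC][18-25 FREE]
Free blocks: [5 8] total_free=13 largest=8 -> 100*(13-8)/13 = 500/13 ≈ 38.462 -> rounds to 38

Answer: 38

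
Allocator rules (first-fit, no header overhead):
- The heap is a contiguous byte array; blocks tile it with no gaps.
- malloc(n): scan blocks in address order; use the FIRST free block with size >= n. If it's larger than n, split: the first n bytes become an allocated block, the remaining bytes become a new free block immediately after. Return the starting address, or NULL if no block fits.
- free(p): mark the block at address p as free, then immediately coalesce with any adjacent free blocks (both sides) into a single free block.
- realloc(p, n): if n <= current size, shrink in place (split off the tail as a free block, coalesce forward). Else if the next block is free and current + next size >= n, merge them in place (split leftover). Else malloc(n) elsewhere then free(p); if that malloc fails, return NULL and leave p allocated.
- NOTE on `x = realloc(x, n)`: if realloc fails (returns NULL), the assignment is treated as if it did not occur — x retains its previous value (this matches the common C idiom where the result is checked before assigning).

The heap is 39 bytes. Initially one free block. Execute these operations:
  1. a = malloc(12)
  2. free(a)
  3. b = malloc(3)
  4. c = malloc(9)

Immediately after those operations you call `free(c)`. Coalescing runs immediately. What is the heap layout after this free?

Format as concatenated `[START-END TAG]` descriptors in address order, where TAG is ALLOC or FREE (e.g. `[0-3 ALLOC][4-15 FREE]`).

Op 1: a = malloc(12) -> a = 0; heap: [0-11 ALLOC][12-38 FREE]
Op 2: free(a) -> (freed a); heap: [0-38 FREE]
Op 3: b = malloc(3) -> b = 0; heap: [0-2 ALLOC][3-38 FREE]
Op 4: c = malloc(9) -> c = 3; heap: [0-2 ALLOC][3-11 ALLOC][12-38 FREE]
free(c): c = 3 -> block [3-11 ALLOC]; mark free, coalesce with adjacent free neighbors -> [0-2 ALLOC][3-38 FREE]

Answer: [0-2 ALLOC][3-38 FREE]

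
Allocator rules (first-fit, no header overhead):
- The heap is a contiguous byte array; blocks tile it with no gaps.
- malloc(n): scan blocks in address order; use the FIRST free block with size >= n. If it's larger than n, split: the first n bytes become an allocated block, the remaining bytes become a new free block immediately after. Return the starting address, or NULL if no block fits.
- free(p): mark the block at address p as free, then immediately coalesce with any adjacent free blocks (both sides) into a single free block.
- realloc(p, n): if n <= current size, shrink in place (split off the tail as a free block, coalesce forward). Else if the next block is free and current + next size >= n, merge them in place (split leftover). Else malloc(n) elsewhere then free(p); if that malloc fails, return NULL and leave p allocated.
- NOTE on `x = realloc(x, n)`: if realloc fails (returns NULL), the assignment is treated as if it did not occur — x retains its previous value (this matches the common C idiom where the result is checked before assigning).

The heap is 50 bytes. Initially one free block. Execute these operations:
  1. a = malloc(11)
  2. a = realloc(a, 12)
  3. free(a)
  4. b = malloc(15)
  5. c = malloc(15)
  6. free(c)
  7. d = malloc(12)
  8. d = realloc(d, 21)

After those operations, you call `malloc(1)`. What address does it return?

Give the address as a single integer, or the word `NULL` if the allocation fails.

Answer: 36

Derivation:
Op 1: a = malloc(11) -> a = 0; heap: [0-10 ALLOC][11-49 FREE]
Op 2: a = realloc(a, 12) -> a = 0; heap: [0-11 ALLOC][12-49 FREE]
Op 3: free(a) -> (freed a); heap: [0-49 FREE]
Op 4: b = malloc(15) -> b = 0; heap: [0-14 ALLOC][15-49 FREE]
Op 5: c = malloc(15) -> c = 15; heap: [0-14 ALLOC][15-29 ALLOC][30-49 FREE]
Op 6: free(c) -> (freed c); heap: [0-14 ALLOC][15-49 FREE]
Op 7: d = malloc(12) -> d = 15; heap: [0-14 ALLOC][15-26 ALLOC][27-49 FREE]
Op 8: d = realloc(d, 21) -> d = 15; heap: [0-14 ALLOC][15-35 ALLOC][36-49 FREE]
malloc(1): first-fit scan over [0-14 ALLOC][15-35 ALLOC][36-49 FREE] -> 36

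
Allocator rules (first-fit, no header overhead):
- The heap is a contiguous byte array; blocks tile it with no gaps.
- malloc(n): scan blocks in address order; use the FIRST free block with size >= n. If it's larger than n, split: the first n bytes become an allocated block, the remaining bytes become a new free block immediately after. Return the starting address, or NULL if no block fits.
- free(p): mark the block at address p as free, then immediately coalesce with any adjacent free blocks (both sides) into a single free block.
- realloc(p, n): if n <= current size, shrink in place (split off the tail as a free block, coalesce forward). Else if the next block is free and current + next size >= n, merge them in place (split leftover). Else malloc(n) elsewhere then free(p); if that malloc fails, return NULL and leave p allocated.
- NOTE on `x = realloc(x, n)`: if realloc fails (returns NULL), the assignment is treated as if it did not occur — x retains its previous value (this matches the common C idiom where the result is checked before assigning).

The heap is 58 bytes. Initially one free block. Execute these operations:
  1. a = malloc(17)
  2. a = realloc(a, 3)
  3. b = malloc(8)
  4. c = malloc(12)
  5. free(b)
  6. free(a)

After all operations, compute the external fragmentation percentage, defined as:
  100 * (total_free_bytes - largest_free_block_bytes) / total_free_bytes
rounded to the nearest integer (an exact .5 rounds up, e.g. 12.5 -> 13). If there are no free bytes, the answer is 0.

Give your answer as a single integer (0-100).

Answer: 24

Derivation:
Op 1: a = malloc(17) -> a = 0; heap: [0-16 ALLOC][17-57 FREE]
Op 2: a = realloc(a, 3) -> a = 0; heap: [0-2 ALLOC][3-57 FREE]
Op 3: b = malloc(8) -> b = 3; heap: [0-2 ALLOC][3-10 ALLOC][11-57 FREE]
Op 4: c = malloc(12) -> c = 11; heap: [0-2 ALLOC][3-10 ALLOC][11-22 ALLOC][23-57 FREE]
Op 5: free(b) -> (freed b); heap: [0-2 ALLOC][3-10 FREE][11-22 ALLOC][23-57 FREE]
Op 6: free(a) -> (freed a); heap: [0-10 FREE][11-22 ALLOC][23-57 FREE]
Free blocks: [11 35] total_free=46 largest=35 -> 100*(46-35)/46 = 1100/46 ≈ 23.913 -> rounds to 24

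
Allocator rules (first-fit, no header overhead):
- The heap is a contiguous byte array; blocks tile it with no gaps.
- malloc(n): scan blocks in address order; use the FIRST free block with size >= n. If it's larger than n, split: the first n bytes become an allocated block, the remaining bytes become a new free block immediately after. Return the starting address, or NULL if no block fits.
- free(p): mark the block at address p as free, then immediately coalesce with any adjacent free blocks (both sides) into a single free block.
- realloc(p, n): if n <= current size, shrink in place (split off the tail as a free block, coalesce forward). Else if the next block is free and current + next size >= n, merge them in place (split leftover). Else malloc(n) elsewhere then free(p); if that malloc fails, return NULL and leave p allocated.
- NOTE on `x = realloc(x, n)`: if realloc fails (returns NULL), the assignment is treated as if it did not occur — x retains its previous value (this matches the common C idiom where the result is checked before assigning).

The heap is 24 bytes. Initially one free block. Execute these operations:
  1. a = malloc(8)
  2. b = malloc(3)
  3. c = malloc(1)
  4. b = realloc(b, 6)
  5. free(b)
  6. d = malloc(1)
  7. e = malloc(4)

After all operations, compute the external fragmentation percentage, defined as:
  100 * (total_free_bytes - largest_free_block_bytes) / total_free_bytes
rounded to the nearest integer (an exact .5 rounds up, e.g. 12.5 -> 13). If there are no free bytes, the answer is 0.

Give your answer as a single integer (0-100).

Op 1: a = malloc(8) -> a = 0; heap: [0-7 ALLOC][8-23 FREE]
Op 2: b = malloc(3) -> b = 8; heap: [0-7 ALLOC][8-10 ALLOC][11-23 FREE]
Op 3: c = malloc(1) -> c = 11; heap: [0-7 ALLOC][8-10 ALLOC][11-11 ALLOC][12-23 FREE]
Op 4: b = realloc(b, 6) -> b = 12; heap: [0-7 ALLOC][8-10 FREE][11-11 ALLOC][12-17 ALLOC][18-23 FREE]
Op 5: free(b) -> (freed b); heap: [0-7 ALLOC][8-10 FREE][11-11 ALLOC][12-23 FREE]
Op 6: d = malloc(1) -> d = 8; heap: [0-7 ALLOC][8-8 ALLOC][9-10 FREE][11-11 ALLOC][12-23 FREE]
Op 7: e = malloc(4) -> e = 12; heap: [0-7 ALLOC][8-8 ALLOC][9-10 FREE][11-11 ALLOC][12-15 ALLOC][16-23 FREE]
Free blocks: [2 8] total_free=10 largest=8 -> 100*(10-8)/10 = 200/10 = 20

Answer: 20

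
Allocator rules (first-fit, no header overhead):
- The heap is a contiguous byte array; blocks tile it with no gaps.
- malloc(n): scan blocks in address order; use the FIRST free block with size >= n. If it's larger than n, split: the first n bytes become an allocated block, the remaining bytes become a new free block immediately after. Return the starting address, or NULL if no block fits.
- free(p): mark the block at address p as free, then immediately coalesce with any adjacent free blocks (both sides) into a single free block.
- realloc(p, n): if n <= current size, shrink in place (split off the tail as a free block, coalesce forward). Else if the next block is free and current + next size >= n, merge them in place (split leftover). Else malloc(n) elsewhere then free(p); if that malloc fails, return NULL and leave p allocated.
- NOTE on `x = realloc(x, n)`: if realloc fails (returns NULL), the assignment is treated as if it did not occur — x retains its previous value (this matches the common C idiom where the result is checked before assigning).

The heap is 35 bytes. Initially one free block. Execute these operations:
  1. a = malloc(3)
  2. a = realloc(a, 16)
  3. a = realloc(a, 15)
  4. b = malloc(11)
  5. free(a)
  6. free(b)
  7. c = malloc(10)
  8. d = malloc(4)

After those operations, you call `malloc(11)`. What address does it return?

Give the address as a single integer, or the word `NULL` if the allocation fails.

Answer: 14

Derivation:
Op 1: a = malloc(3) -> a = 0; heap: [0-2 ALLOC][3-34 FREE]
Op 2: a = realloc(a, 16) -> a = 0; heap: [0-15 ALLOC][16-34 FREE]
Op 3: a = realloc(a, 15) -> a = 0; heap: [0-14 ALLOC][15-34 FREE]
Op 4: b = malloc(11) -> b = 15; heap: [0-14 ALLOC][15-25 ALLOC][26-34 FREE]
Op 5: free(a) -> (freed a); heap: [0-14 FREE][15-25 ALLOC][26-34 FREE]
Op 6: free(b) -> (freed b); heap: [0-34 FREE]
Op 7: c = malloc(10) -> c = 0; heap: [0-9 ALLOC][10-34 FREE]
Op 8: d = malloc(4) -> d = 10; heap: [0-9 ALLOC][10-13 ALLOC][14-34 FREE]
malloc(11): first-fit scan over [0-9 ALLOC][10-13 ALLOC][14-34 FREE] -> 14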